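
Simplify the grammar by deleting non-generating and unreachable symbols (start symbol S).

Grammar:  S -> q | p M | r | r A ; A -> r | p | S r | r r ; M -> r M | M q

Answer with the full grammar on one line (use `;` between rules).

Generating nonterminals: {A, S}.
Reachable from S after that: {A, S}.
Removed useless symbols: {M} and every production mentioning them.

S -> q | r | r A; A -> r | p | S r | r r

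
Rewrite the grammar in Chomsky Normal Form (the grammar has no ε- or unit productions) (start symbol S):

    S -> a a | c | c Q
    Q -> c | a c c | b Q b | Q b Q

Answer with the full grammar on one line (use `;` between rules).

S -> X1 X1 | c | X2 Q; Q -> c | X1 Y1 | X3 Y2 | Q Y3; X1 -> a; X2 -> c; X3 -> b; Y1 -> X2 X2; Y2 -> Q X3; Y3 -> X3 Q

Introduce a nonterminal for each terminal appearing in a rule of length ≥ 2: X1 → a, X2 → c, X3 → b.
Binarize each right-hand side of length ≥ 3 by chaining fresh nonterminals (Y1, Y2, …): affected rules were Q → X1 X2 X2; Q → X3 Q X3; Q → Q X3 Q.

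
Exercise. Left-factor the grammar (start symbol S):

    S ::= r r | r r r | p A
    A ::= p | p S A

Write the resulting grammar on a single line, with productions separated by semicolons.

S has alternatives sharing prefix 'r r': factor to S → r r S' with S' → ε | r.
A has alternatives sharing prefix 'p': factor to A → p A' with A' → ε | S A.

S ::= p A | r r S'; A ::= p A'; S' ::= ε | r; A' ::= ε | S A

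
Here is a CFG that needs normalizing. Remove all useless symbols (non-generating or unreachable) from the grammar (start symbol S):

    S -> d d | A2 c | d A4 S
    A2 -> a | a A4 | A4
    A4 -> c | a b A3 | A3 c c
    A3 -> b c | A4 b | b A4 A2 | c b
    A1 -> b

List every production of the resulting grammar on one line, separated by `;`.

Generating nonterminals: {A1, A2, A3, A4, S}.
Reachable from S after that: {A2, A3, A4, S}.
Removed useless symbols: {A1} and every production mentioning them.

S -> d d | A2 c | d A4 S; A2 -> a | a A4 | A4; A4 -> c | a b A3 | A3 c c; A3 -> b c | A4 b | b A4 A2 | c b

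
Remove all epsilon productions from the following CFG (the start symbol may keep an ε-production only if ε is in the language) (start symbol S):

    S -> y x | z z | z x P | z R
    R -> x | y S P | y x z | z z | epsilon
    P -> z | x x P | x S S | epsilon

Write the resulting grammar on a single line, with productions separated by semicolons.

S -> y x | z z | z x P | z x | z R | z; R -> x | y S P | y S | y x z | z z; P -> z | x x P | x x | x S S

The nullable symbols are {P, R}.
ε ∉ L(G), so no ε-production is kept.
For each production, add variants omitting each subset of nullable occurrences: S → z x P gives z x P | z x. S → z R gives z R | z. R → y S P gives y S P | y S. P → x x P gives x x P | x x.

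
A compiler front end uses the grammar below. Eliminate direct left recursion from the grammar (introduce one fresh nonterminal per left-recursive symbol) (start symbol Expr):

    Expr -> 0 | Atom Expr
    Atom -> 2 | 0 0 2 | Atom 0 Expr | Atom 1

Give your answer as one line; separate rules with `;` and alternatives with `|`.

Left recursion appears on Atom.
For Atom: α = {0 Expr, 1}, β = {2, 0 0 2}. Rewrite as Atom → β Atom1 and Atom1 → α Atom1 | ε.

Expr -> 0 | Atom Expr; Atom -> 2 Atom1 | 0 0 2 Atom1; Atom1 -> 0 Expr Atom1 | 1 Atom1 | epsilon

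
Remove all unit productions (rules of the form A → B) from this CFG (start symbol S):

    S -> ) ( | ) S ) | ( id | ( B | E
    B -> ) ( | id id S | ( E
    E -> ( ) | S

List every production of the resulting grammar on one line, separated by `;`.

S -> ( ) | ) ( | ) S ) | ( id | ( B; B -> ) ( | id id S | ( E; E -> ( ) | ) ( | ) S ) | ( id | ( B

Unit pairs: E ⇒* {S}; S ⇒* {E}.
Replace each nonterminal's rules with the union of the non-unit rules of every nonterminal it unit-derives.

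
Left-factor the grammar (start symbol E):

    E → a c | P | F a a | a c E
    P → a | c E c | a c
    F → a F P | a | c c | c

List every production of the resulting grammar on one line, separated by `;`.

E → P | F a a | a c E'; P → c E c | a P'; F → a F' | c F''; E' → ε | E; P' → ε | c; F' → F P | ε; F'' → c | ε

E has alternatives sharing prefix 'a c': factor to E → a c E' with E' → ε | E.
P has alternatives sharing prefix 'a': factor to P → a P' with P' → ε | c.
F has alternatives sharing prefix 'a': factor to F → a F' with F' → F P | ε.
F has alternatives sharing prefix 'c': factor to F → c F'' with F'' → c | ε.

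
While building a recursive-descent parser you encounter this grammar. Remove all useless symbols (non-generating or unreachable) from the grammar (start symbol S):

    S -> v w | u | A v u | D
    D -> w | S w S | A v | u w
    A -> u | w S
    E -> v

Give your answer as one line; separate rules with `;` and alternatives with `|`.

Generating nonterminals: {A, D, E, S}.
Reachable from S after that: {A, D, S}.
Removed useless symbols: {E} and every production mentioning them.

S -> v w | u | A v u | D; D -> w | S w S | A v | u w; A -> u | w S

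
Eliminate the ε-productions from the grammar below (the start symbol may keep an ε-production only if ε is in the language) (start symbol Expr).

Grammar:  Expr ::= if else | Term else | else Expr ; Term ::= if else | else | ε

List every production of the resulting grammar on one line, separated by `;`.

The nullable symbols are {Term}.
ε ∉ L(G), so no ε-production is kept.
For each production, add variants omitting each subset of nullable occurrences: Expr → Term else gives Term else | else.

Expr ::= if else | Term else | else | else Expr; Term ::= if else | else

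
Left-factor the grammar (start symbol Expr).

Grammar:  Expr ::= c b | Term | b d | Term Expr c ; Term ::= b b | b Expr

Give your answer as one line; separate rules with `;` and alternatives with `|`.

Expr ::= c b | b d | Term Expr1; Term ::= b Term1; Expr1 ::= eps | Expr c; Term1 ::= b | Expr

Expr has alternatives sharing prefix 'Term': factor to Expr → Term Expr1 with Expr1 → ε | Expr c.
Term has alternatives sharing prefix 'b': factor to Term → b Term1 with Term1 → b | Expr.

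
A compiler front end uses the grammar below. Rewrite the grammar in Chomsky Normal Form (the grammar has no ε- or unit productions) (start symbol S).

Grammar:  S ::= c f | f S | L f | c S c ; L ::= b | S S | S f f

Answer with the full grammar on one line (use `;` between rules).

Introduce a nonterminal for each terminal appearing in a rule of length ≥ 2: X1 → c, X2 → f.
Binarize each right-hand side of length ≥ 3 by chaining fresh nonterminals (Y1, Y2, …): affected rules were S → X1 S X1; L → S X2 X2.

S ::= X1 X2 | X2 S | L X2 | X1 Y1; L ::= b | S S | S Y2; X1 ::= c; X2 ::= f; Y1 ::= S X1; Y2 ::= X2 X2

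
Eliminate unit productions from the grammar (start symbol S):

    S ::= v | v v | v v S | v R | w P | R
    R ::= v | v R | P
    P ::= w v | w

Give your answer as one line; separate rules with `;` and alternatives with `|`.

Unit pairs: R ⇒* {P}; S ⇒* {P, R}.
For each unit pair (A, B), copy every non-unit production of B to A, then drop all unit productions.

S ::= v | v v | v v S | v R | w P | w v | w; R ::= w v | w | v | v R; P ::= w v | w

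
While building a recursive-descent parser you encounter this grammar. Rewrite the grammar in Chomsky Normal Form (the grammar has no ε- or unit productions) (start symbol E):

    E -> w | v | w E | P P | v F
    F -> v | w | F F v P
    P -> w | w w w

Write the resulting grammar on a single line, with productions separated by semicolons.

E -> w | v | X1 E | P P | X2 F; F -> v | w | F Y1; P -> w | X1 Y3; X1 -> w; X2 -> v; Y1 -> F Y2; Y2 -> X2 P; Y3 -> X1 X1

Introduce a nonterminal for each terminal appearing in a rule of length ≥ 2: X1 → w, X2 → v.
Binarize each right-hand side of length ≥ 3 by chaining fresh nonterminals (Y1, Y2, …): affected rules were F → F F X2 P; P → X1 X1 X1.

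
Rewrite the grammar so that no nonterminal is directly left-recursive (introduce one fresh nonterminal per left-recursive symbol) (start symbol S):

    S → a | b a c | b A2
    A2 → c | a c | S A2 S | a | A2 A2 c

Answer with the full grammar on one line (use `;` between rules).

S → a | b a c | b A2; A2 → c A2' | a c A2' | S A2 S A2' | a A2'; A2' → A2 c A2' | ε

Left recursion appears on A2.
For A2: α = {A2 c}, β = {c, a c, S A2 S, a}. Rewrite as A2 → β A2' and A2' → α A2' | ε.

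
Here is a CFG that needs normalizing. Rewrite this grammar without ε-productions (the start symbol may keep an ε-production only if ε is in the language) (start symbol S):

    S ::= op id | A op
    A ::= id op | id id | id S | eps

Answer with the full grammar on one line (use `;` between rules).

S ::= op id | A op | op; A ::= id op | id id | id S

Nullable set = {A}.
ε ∉ L(G), so no ε-production is kept.
For each production, add variants omitting each subset of nullable occurrences: S → A op gives A op | op.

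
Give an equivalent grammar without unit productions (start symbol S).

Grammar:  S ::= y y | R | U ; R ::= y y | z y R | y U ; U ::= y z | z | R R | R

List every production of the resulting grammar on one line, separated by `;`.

S ::= y z | z | R R | y y | z y R | y U; R ::= y y | z y R | y U; U ::= y z | z | R R | y y | z y R | y U

Unit pairs: S ⇒* {R, U}; U ⇒* {R}.
Replace each nonterminal's rules with the union of the non-unit rules of every nonterminal it unit-derives.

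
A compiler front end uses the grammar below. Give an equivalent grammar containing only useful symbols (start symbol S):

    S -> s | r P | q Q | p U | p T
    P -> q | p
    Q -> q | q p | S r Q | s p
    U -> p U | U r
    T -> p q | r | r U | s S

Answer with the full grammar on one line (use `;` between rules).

S -> s | r P | q Q | p T; P -> q | p; Q -> q | q p | S r Q | s p; T -> p q | r | s S

Generating nonterminals: {P, Q, S, T}.
Reachable from S after that: {P, Q, S, T}.
Removed useless symbols: {U} and every production mentioning them.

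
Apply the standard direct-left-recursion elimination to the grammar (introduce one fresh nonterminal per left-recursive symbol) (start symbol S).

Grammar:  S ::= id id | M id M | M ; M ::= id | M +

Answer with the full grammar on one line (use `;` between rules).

S ::= id id | M id M | M; M ::= id M'; M' ::= + M' | ε

Directly left-recursive nonterminal: M.
For M: α = {+}, β = {id}. Rewrite as M → β M' and M' → α M' | ε.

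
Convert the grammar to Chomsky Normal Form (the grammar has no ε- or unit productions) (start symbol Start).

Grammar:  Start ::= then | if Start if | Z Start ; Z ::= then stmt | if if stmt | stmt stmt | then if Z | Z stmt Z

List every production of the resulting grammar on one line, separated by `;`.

Start ::= then | X1 Y1 | Z Start; Z ::= X2 X3 | X1 Y2 | X3 X3 | X2 Y3 | Z Y4; X1 ::= if; X2 ::= then; X3 ::= stmt; Y1 ::= Start X1; Y2 ::= X1 X3; Y3 ::= X1 Z; Y4 ::= X3 Z

Introduce a nonterminal for each terminal appearing in a rule of length ≥ 2: X1 → if, X2 → then, X3 → stmt.
Binarize each right-hand side of length ≥ 3 by chaining fresh nonterminals (Y1, Y2, …): affected rules were Start → X1 Start X1; Z → X1 X1 X3; Z → X2 X1 Z; Z → Z X3 Z.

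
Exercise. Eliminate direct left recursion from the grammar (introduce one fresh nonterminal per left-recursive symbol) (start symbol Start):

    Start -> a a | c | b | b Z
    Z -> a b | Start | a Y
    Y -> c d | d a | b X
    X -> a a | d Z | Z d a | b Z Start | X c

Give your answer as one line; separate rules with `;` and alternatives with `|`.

X is directly left-recursive.
For X: α = {c}, β = {a a, d Z, Z d a, b Z Start}. Rewrite as X → β X1 and X1 → α X1 | ε.

Start -> a a | c | b | b Z; Z -> a b | Start | a Y; Y -> c d | d a | b X; X -> a a X1 | d Z X1 | Z d a X1 | b Z Start X1; X1 -> c X1 | eps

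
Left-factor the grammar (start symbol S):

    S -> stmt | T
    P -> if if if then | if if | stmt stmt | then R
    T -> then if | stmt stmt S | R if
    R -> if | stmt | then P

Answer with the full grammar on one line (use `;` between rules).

P has alternatives sharing prefix 'if if': factor to P → if if P' with P' → if then | ε.

S -> stmt | T; P -> stmt stmt | then R | if if P'; T -> then if | stmt stmt S | R if; R -> if | stmt | then P; P' -> if then | ε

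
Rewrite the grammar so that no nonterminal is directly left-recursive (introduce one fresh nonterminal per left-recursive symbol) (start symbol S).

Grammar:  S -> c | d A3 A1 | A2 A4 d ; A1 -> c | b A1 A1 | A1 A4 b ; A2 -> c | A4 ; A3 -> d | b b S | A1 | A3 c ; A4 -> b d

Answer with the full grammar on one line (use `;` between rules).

S -> c | d A3 A1 | A2 A4 d; A1 -> c A1' | b A1 A1 A1'; A2 -> c | A4; A3 -> d A3' | b b S A3' | A1 A3'; A4 -> b d; A1' -> A4 b A1' | ε; A3' -> c A3' | ε

Directly left-recursive nonterminals: A1, A3.
For A1: α = {A4 b}, β = {c, b A1 A1}. Rewrite as A1 → β A1' and A1' → α A1' | ε.
For A3: α = {c}, β = {d, b b S, A1}. Rewrite as A3 → β A3' and A3' → α A3' | ε.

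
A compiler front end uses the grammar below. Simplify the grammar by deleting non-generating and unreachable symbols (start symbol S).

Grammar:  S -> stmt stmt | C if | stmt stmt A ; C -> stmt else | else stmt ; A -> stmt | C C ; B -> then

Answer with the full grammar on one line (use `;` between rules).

Generating nonterminals: {A, B, C, S}.
Reachable from S after that: {A, C, S}.
Removed useless symbols: {B} and every production mentioning them.

S -> stmt stmt | C if | stmt stmt A; C -> stmt else | else stmt; A -> stmt | C C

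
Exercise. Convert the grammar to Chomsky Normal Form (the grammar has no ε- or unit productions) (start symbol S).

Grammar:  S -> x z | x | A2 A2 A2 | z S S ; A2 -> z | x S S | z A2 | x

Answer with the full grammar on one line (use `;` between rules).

S -> X1 X2 | x | A2 Y1 | X2 Y2; A2 -> z | X1 Y3 | X2 A2 | x; X1 -> x; X2 -> z; Y1 -> A2 A2; Y2 -> S S; Y3 -> S S

Introduce a nonterminal for each terminal appearing in a rule of length ≥ 2: X1 → x, X2 → z.
Binarize each right-hand side of length ≥ 3 by chaining fresh nonterminals (Y1, Y2, …): affected rules were S → A2 A2 A2; S → X2 S S; A2 → X1 S S.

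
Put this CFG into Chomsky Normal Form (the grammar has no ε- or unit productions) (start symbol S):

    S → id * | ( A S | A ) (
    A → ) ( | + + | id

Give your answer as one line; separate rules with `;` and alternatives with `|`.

Introduce a nonterminal for each terminal appearing in a rule of length ≥ 2: X1 → id, X2 → *, X3 → (, X4 → ), X5 → +.
Binarize each right-hand side of length ≥ 3 by chaining fresh nonterminals (Y1, Y2, …): affected rules were S → X3 A S; S → A X4 X3.

S → X1 X2 | X3 Y1 | A Y2; A → X4 X3 | X5 X5 | id; X1 → id; X2 → *; X3 → (; X4 → ); X5 → +; Y1 → A S; Y2 → X4 X3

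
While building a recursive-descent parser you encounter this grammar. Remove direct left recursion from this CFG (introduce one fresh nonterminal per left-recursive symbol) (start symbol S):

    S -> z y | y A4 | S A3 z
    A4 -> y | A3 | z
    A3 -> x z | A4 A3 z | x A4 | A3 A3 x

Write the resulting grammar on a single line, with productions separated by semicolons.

Directly left-recursive nonterminals: S, A3.
For S: α = {A3 z}, β = {z y, y A4}. Rewrite as S → β S' and S' → α S' | ε.
For A3: α = {A3 x}, β = {x z, A4 A3 z, x A4}. Rewrite as A3 → β A3' and A3' → α A3' | ε.

S -> z y S' | y A4 S'; A4 -> y | A3 | z; A3 -> x z A3' | A4 A3 z A3' | x A4 A3'; S' -> A3 z S' | ε; A3' -> A3 x A3' | ε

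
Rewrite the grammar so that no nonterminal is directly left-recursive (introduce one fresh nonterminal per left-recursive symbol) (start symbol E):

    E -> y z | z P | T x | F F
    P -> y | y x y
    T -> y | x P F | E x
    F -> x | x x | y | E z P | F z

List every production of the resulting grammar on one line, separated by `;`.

E -> y z | z P | T x | F F; P -> y | y x y; T -> y | x P F | E x; F -> x F' | x x F' | y F' | E z P F'; F' -> z F' | ε

Directly left-recursive nonterminal: F.
For F: α = {z}, β = {x, x x, y, E z P}. Rewrite as F → β F' and F' → α F' | ε.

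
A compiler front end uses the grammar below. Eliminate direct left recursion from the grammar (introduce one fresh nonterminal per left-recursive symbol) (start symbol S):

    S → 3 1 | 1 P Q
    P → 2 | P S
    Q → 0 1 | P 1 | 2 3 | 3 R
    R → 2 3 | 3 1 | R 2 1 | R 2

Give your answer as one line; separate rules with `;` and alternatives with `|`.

Left recursion appears on P, R.
For P: α = {S}, β = {2}. Rewrite as P → β P' and P' → α P' | ε.
For R: α = {2 1, 2}, β = {2 3, 3 1}. Rewrite as R → β R' and R' → α R' | ε.

S → 3 1 | 1 P Q; P → 2 P'; Q → 0 1 | P 1 | 2 3 | 3 R; R → 2 3 R' | 3 1 R'; P' → S P' | epsilon; R' → 2 1 R' | 2 R' | epsilon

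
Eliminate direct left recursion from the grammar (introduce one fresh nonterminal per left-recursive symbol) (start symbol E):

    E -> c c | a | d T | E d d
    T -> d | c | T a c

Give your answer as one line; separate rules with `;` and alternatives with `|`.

E -> c c E' | a E' | d T E'; T -> d T' | c T'; E' -> d d E' | ε; T' -> a c T' | ε

E, T are directly left-recursive.
For E: α = {d d}, β = {c c, a, d T}. Rewrite as E → β E' and E' → α E' | ε.
For T: α = {a c}, β = {d, c}. Rewrite as T → β T' and T' → α T' | ε.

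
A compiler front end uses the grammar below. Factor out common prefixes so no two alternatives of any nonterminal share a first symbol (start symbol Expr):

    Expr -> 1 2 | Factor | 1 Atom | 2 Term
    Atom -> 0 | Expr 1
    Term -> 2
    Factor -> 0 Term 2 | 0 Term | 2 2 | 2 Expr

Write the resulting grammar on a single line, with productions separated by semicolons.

Expr has alternatives sharing prefix '1': factor to Expr → 1 Expr1 with Expr1 → 2 | Atom.
Factor has alternatives sharing prefix '0 Term': factor to Factor → 0 Term Factor1 with Factor1 → 2 | ε.
Factor has alternatives sharing prefix '2': factor to Factor → 2 Factor2 with Factor2 → 2 | Expr.

Expr -> Factor | 2 Term | 1 Expr1; Atom -> 0 | Expr 1; Term -> 2; Factor -> 0 Term Factor1 | 2 Factor2; Expr1 -> 2 | Atom; Factor1 -> 2 | ε; Factor2 -> 2 | Expr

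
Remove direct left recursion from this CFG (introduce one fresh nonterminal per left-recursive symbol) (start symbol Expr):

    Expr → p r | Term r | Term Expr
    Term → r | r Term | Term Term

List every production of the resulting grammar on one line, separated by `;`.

Expr → p r | Term r | Term Expr; Term → r Term1 | r Term Term1; Term1 → Term Term1 | ε

Left recursion appears on Term.
For Term: α = {Term}, β = {r, r Term}. Rewrite as Term → β Term1 and Term1 → α Term1 | ε.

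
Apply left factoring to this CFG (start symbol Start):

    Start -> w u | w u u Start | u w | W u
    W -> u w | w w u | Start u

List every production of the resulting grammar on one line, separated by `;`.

Start has alternatives sharing prefix 'w u': factor to Start → w u Start1 with Start1 → ε | u Start.

Start -> u w | W u | w u Start1; W -> u w | w w u | Start u; Start1 -> ε | u Start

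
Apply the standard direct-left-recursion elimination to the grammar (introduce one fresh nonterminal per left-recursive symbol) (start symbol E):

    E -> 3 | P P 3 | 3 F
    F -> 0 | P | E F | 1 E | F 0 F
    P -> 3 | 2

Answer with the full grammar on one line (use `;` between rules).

E -> 3 | P P 3 | 3 F; F -> 0 F' | P F' | E F F' | 1 E F'; P -> 3 | 2; F' -> 0 F F' | ε

F is directly left-recursive.
For F: α = {0 F}, β = {0, P, E F, 1 E}. Rewrite as F → β F' and F' → α F' | ε.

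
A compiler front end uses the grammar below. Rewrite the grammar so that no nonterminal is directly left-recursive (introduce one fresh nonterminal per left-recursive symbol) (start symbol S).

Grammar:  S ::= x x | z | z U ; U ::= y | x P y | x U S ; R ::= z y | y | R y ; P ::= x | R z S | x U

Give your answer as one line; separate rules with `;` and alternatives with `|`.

Directly left-recursive nonterminal: R.
For R: α = {y}, β = {z y, y}. Rewrite as R → β R' and R' → α R' | ε.

S ::= x x | z | z U; U ::= y | x P y | x U S; R ::= z y R' | y R'; P ::= x | R z S | x U; R' ::= y R' | ε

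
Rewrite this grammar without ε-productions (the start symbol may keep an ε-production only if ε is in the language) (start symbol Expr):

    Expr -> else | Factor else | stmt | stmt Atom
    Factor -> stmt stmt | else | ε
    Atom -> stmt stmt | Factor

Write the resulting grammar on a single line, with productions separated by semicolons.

The nullable symbols are {Atom, Factor}.
ε ∉ L(G), so no ε-production is kept.

Expr -> else | Factor else | stmt | stmt Atom; Factor -> stmt stmt | else; Atom -> stmt stmt | Factor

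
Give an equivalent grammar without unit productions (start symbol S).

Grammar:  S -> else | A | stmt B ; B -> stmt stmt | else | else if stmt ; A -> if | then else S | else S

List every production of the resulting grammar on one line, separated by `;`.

S -> else | stmt B | if | then else S | else S; B -> stmt stmt | else | else if stmt; A -> if | then else S | else S

Unit pairs: S ⇒* {A}.
Replace each nonterminal's rules with the union of the non-unit rules of every nonterminal it unit-derives.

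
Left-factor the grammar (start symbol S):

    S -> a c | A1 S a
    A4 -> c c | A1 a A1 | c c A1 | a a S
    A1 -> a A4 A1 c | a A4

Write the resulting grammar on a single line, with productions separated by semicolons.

S -> a c | A1 S a; A4 -> A1 a A1 | a a S | c c A4'; A1 -> a A4 A1'; A4' -> ε | A1; A1' -> A1 c | ε

A4 has alternatives sharing prefix 'c c': factor to A4 → c c A4' with A4' → ε | A1.
A1 has alternatives sharing prefix 'a A4': factor to A1 → a A4 A1' with A1' → A1 c | ε.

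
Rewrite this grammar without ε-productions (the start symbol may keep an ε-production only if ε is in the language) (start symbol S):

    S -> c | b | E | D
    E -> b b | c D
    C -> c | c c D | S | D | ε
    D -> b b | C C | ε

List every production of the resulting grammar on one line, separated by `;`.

S -> c | b | E | D | ε; E -> b b | c D | c; C -> c | c c D | c c | S | D; D -> b b | C C | C

The nullable symbols are {C, D, S}.
ε ∈ L(G) since S is nullable, so keep S → ε.
Add the nullable-subset variants: E → c D gives c D | c. C → c c D gives c c D | c c. D → C C gives C C | C.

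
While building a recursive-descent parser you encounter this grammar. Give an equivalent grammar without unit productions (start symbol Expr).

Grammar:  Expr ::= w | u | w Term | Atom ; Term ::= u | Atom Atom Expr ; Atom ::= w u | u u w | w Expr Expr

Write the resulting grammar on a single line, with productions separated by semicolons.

Unit pairs: Expr ⇒* {Atom}.
Replace each nonterminal's rules with the union of the non-unit rules of every nonterminal it unit-derives.

Expr ::= w u | u u w | w Expr Expr | w | u | w Term; Term ::= u | Atom Atom Expr; Atom ::= w u | u u w | w Expr Expr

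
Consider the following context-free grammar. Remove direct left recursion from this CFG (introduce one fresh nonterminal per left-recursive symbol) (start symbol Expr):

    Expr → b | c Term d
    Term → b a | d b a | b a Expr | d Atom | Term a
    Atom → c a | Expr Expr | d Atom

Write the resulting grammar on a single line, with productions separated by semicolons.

Directly left-recursive nonterminal: Term.
For Term: α = {a}, β = {b a, d b a, b a Expr, d Atom}. Rewrite as Term → β Term1 and Term1 → α Term1 | ε.

Expr → b | c Term d; Term → b a Term1 | d b a Term1 | b a Expr Term1 | d Atom Term1; Atom → c a | Expr Expr | d Atom; Term1 → a Term1 | ε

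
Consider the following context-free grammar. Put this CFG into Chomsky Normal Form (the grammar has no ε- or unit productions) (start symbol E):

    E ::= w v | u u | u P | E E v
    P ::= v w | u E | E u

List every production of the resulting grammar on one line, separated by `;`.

Introduce a nonterminal for each terminal appearing in a rule of length ≥ 2: X1 → w, X2 → v, X3 → u.
Binarize each right-hand side of length ≥ 3 by chaining fresh nonterminals (Y1, Y2, …): affected rules were E → E E X2.

E ::= X1 X2 | X3 X3 | X3 P | E Y1; P ::= X2 X1 | X3 E | E X3; X1 ::= w; X2 ::= v; X3 ::= u; Y1 ::= E X2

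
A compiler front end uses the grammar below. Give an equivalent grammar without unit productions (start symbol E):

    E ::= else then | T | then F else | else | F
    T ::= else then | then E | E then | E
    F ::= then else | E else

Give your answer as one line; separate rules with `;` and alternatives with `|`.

E ::= else then | then F else | else | then else | E else | then E | E then; T ::= else then | then F else | else | then else | E else | then E | E then; F ::= then else | E else

Unit pairs: E ⇒* {F, T}; T ⇒* {E, F}.
For each unit pair (A, B), copy every non-unit production of B to A, then drop all unit productions.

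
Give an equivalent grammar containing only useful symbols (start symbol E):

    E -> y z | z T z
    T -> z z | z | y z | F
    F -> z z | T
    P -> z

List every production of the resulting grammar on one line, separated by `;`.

E -> y z | z T z; T -> z z | z | y z | F; F -> z z | T

Generating nonterminals: {E, F, P, T}.
Reachable from E after that: {E, F, T}.
Removed useless symbols: {P} and every production mentioning them.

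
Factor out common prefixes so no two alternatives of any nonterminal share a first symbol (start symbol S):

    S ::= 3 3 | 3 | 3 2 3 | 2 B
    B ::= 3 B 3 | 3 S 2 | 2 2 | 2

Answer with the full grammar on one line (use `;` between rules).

S has alternatives sharing prefix '3': factor to S → 3 S' with S' → 3 | ε | 2 3.
B has alternatives sharing prefix '3': factor to B → 3 B' with B' → B 3 | S 2.
B has alternatives sharing prefix '2': factor to B → 2 B'' with B'' → 2 | ε.

S ::= 2 B | 3 S'; B ::= 3 B' | 2 B''; S' ::= 3 | ε | 2 3; B' ::= B 3 | S 2; B'' ::= 2 | ε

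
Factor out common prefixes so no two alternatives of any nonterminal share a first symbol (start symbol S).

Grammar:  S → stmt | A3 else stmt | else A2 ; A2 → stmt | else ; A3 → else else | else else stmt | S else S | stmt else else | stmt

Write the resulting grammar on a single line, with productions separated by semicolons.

S → stmt | A3 else stmt | else A2; A2 → stmt | else; A3 → S else S | else else A3' | stmt A3''; A3' → ε | stmt; A3'' → else else | ε

A3 has alternatives sharing prefix 'else else': factor to A3 → else else A3' with A3' → ε | stmt.
A3 has alternatives sharing prefix 'stmt': factor to A3 → stmt A3'' with A3'' → else else | ε.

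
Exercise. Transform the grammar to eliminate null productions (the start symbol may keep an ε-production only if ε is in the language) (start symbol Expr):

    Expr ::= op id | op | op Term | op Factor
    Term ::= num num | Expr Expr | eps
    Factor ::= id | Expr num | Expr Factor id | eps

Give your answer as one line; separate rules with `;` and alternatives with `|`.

Expr ::= op id | op | op Term | op Factor; Term ::= num num | Expr Expr; Factor ::= id | Expr num | Expr Factor id | Expr id

Nullable nonterminals: {Factor, Term}.
ε ∉ L(G), so no ε-production is kept.
Expand every rule over subsets of its nullable positions: Factor → Expr Factor id gives Expr Factor id | Expr id.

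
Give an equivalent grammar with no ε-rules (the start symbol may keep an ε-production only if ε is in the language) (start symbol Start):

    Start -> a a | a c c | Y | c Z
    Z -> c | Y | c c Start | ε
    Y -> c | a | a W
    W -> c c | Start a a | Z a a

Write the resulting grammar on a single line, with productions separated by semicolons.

Nullable nonterminals: {Z}.
ε ∉ L(G), so no ε-production is kept.
For each production, add variants omitting each subset of nullable occurrences: Start → c Z gives c Z | c. W → Z a a gives Z a a | a a.

Start -> a a | a c c | Y | c Z | c; Z -> c | Y | c c Start; Y -> c | a | a W; W -> c c | Start a a | Z a a | a a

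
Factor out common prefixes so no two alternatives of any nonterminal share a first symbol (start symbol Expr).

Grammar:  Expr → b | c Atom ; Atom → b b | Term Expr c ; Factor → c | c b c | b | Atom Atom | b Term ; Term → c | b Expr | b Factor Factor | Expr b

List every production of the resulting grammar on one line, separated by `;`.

Expr → b | c Atom; Atom → b b | Term Expr c; Factor → Atom Atom | c Factor1 | b Factor2; Term → c | Expr b | b Term1; Factor1 → eps | b c; Factor2 → eps | Term; Term1 → Expr | Factor Factor

Factor has alternatives sharing prefix 'c': factor to Factor → c Factor1 with Factor1 → ε | b c.
Factor has alternatives sharing prefix 'b': factor to Factor → b Factor2 with Factor2 → ε | Term.
Term has alternatives sharing prefix 'b': factor to Term → b Term1 with Term1 → Expr | Factor Factor.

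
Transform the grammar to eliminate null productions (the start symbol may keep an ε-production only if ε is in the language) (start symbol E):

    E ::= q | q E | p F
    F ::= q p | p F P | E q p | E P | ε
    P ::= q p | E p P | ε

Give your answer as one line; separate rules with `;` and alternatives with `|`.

The nullable symbols are {F, P}.
ε ∉ L(G), so no ε-production is kept.
Expand every rule over subsets of its nullable positions: E → p F gives p F | p. F → p F P gives p F P | p F | p P | p. F → E P gives E P | E. P → E p P gives E p P | E p.

E ::= q | q E | p F | p; F ::= q p | p F P | p F | p P | p | E q p | E P | E; P ::= q p | E p P | E p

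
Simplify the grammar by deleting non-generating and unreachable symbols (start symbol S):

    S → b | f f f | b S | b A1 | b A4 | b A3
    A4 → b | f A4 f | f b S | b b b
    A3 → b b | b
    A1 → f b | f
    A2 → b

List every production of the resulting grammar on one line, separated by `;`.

Generating nonterminals: {A1, A2, A3, A4, S}.
Reachable from S after that: {A1, A3, A4, S}.
Removed useless symbols: {A2} and every production mentioning them.

S → b | f f f | b S | b A1 | b A4 | b A3; A4 → b | f A4 f | f b S | b b b; A3 → b b | b; A1 → f b | f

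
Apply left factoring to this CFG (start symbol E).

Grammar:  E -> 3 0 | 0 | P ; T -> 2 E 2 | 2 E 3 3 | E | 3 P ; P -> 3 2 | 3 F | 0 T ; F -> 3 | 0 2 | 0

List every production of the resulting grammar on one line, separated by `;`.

E -> 3 0 | 0 | P; T -> E | 3 P | 2 E T'; P -> 0 T | 3 P'; F -> 3 | 0 F'; T' -> 2 | 3 3; P' -> 2 | F; F' -> 2 | epsilon

T has alternatives sharing prefix '2 E': factor to T → 2 E T' with T' → 2 | 3 3.
P has alternatives sharing prefix '3': factor to P → 3 P' with P' → 2 | F.
F has alternatives sharing prefix '0': factor to F → 0 F' with F' → 2 | ε.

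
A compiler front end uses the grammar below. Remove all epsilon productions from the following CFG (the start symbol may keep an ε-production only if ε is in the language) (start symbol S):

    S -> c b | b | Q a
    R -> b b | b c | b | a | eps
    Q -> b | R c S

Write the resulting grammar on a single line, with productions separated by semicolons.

The nullable symbols are {R}.
ε ∉ L(G), so no ε-production is kept.
Add the nullable-subset variants: Q → R c S gives R c S | c S.

S -> c b | b | Q a; R -> b b | b c | b | a; Q -> b | R c S | c S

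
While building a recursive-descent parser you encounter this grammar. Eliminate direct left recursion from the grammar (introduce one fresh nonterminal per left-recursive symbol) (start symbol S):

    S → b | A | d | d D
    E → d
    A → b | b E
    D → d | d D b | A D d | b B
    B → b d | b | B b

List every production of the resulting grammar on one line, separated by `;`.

S → b | A | d | d D; E → d; A → b | b E; D → d | d D b | A D d | b B; B → b d B' | b B'; B' → b B' | eps

Directly left-recursive nonterminal: B.
For B: α = {b}, β = {b d, b}. Rewrite as B → β B' and B' → α B' | ε.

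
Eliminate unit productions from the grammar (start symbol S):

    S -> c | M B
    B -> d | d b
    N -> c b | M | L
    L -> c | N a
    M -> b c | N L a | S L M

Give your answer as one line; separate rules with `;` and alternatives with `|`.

S -> c | M B; B -> d | d b; N -> c | N a | c b | b c | N L a | S L M; L -> c | N a; M -> b c | N L a | S L M

Unit pairs: N ⇒* {L, M}.
Replace each nonterminal's rules with the union of the non-unit rules of every nonterminal it unit-derives.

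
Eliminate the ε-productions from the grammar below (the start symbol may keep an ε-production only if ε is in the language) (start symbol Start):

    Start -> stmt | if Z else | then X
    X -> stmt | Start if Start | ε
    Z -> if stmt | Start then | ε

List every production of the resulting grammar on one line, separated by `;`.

Start -> stmt | if Z else | if else | then X | then; X -> stmt | Start if Start; Z -> if stmt | Start then

Nullable set = {X, Z}.
ε ∉ L(G), so no ε-production is kept.
Expand every rule over subsets of its nullable positions: Start → if Z else gives if Z else | if else. Start → then X gives then X | then.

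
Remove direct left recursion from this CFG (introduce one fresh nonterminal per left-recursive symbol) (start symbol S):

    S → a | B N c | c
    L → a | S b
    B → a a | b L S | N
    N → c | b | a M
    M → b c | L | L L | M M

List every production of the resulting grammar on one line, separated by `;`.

Left recursion appears on M.
For M: α = {M}, β = {b c, L, L L}. Rewrite as M → β M' and M' → α M' | ε.

S → a | B N c | c; L → a | S b; B → a a | b L S | N; N → c | b | a M; M → b c M' | L M' | L L M'; M' → M M' | ε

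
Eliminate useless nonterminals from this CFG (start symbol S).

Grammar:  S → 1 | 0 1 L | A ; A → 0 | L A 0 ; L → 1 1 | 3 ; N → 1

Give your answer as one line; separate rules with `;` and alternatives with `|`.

S → 1 | 0 1 L | A; A → 0 | L A 0; L → 1 1 | 3

Generating nonterminals: {A, L, N, S}.
Reachable from S after that: {A, L, S}.
Removed useless symbols: {N} and every production mentioning them.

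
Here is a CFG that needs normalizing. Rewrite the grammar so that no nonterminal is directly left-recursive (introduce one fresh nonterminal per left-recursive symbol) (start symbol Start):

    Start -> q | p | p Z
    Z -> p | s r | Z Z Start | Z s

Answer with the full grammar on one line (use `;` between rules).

Left recursion appears on Z.
For Z: α = {Z Start, s}, β = {p, s r}. Rewrite as Z → β Z1 and Z1 → α Z1 | ε.

Start -> q | p | p Z; Z -> p Z1 | s r Z1; Z1 -> Z Start Z1 | s Z1 | epsilon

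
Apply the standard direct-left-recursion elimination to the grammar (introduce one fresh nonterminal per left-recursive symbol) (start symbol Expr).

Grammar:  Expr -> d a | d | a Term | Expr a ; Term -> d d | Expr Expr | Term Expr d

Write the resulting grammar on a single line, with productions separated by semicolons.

Expr -> d a Expr1 | d Expr1 | a Term Expr1; Term -> d d Term1 | Expr Expr Term1; Expr1 -> a Expr1 | epsilon; Term1 -> Expr d Term1 | epsilon

Directly left-recursive nonterminals: Expr, Term.
For Expr: α = {a}, β = {d a, d, a Term}. Rewrite as Expr → β Expr1 and Expr1 → α Expr1 | ε.
For Term: α = {Expr d}, β = {d d, Expr Expr}. Rewrite as Term → β Term1 and Term1 → α Term1 | ε.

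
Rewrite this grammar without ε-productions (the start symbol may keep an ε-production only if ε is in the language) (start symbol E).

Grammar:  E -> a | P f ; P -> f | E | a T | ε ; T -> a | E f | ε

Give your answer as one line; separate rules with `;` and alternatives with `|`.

Nullable nonterminals: {P, T}.
ε ∉ L(G), so no ε-production is kept.
Expand every rule over subsets of its nullable positions: E → P f gives P f | f. P → a T gives a T | a.

E -> a | P f | f; P -> f | E | a T | a; T -> a | E f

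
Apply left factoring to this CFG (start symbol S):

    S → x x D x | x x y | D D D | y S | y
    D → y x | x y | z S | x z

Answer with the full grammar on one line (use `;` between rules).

S → D D D | x x S' | y S''; D → y x | z S | x D'; S' → D x | y; S'' → S | ε; D' → y | z

S has alternatives sharing prefix 'x x': factor to S → x x S' with S' → D x | y.
S has alternatives sharing prefix 'y': factor to S → y S'' with S'' → S | ε.
D has alternatives sharing prefix 'x': factor to D → x D' with D' → y | z.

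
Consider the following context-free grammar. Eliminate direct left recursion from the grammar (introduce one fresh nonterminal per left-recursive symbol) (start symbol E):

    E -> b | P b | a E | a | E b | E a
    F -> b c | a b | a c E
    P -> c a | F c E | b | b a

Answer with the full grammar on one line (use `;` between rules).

Left recursion appears on E.
For E: α = {b, a}, β = {b, P b, a E, a}. Rewrite as E → β E' and E' → α E' | ε.

E -> b E' | P b E' | a E E' | a E'; F -> b c | a b | a c E; P -> c a | F c E | b | b a; E' -> b E' | a E' | ε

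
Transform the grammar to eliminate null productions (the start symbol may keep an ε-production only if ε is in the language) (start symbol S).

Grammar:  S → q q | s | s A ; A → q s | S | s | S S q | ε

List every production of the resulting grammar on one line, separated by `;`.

Nullable set = {A}.
ε ∉ L(G), so no ε-production is kept.

S → q q | s | s A; A → q s | S | s | S S q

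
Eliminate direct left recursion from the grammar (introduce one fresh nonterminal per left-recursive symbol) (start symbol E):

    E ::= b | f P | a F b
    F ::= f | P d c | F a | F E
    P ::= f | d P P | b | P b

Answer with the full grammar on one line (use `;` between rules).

Directly left-recursive nonterminals: F, P.
For F: α = {a, E}, β = {f, P d c}. Rewrite as F → β F' and F' → α F' | ε.
For P: α = {b}, β = {f, d P P, b}. Rewrite as P → β P' and P' → α P' | ε.

E ::= b | f P | a F b; F ::= f F' | P d c F'; P ::= f P' | d P P P' | b P'; F' ::= a F' | E F' | ε; P' ::= b P' | ε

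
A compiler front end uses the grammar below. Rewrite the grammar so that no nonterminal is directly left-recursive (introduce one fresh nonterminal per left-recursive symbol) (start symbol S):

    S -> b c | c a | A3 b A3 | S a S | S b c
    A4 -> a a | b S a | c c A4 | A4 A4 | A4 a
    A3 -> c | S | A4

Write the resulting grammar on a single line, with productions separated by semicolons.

S, A4 are directly left-recursive.
For S: α = {a S, b c}, β = {b c, c a, A3 b A3}. Rewrite as S → β S' and S' → α S' | ε.
For A4: α = {A4, a}, β = {a a, b S a, c c A4}. Rewrite as A4 → β A4' and A4' → α A4' | ε.

S -> b c S' | c a S' | A3 b A3 S'; A4 -> a a A4' | b S a A4' | c c A4 A4'; A3 -> c | S | A4; S' -> a S S' | b c S' | ε; A4' -> A4 A4' | a A4' | ε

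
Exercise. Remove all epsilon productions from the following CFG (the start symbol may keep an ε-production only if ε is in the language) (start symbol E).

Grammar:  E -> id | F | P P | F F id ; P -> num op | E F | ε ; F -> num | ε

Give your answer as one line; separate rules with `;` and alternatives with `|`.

E -> id | F | P P | P | F F id | F id | ε; P -> num op | E F | E | F; F -> num

Nullable nonterminals: {E, F, P}.
ε ∈ L(G) since E is nullable, so keep E → ε.
For each production, add variants omitting each subset of nullable occurrences: E → P P gives P P | P. E → F F id gives F F id | F id. P → E F gives E F | E | F.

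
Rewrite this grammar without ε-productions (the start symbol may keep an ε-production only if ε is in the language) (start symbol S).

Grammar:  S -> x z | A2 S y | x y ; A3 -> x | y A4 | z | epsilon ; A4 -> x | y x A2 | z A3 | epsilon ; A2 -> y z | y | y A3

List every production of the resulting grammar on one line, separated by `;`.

The nullable symbols are {A3, A4}.
ε ∉ L(G), so no ε-production is kept.
Add the nullable-subset variants: A3 → y A4 gives y A4 | y. A4 → z A3 gives z A3 | z.

S -> x z | A2 S y | x y; A3 -> x | y A4 | y | z; A4 -> x | y x A2 | z A3 | z; A2 -> y z | y | y A3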